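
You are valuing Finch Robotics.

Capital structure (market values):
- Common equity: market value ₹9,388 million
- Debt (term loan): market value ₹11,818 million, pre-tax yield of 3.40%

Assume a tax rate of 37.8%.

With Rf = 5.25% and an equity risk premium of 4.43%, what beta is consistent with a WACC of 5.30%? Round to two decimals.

0.92

Total capital V = 9388 + 11818 = 21206.
Equity weight = 9388/21206 = 0.4427.
Term loan weight = 11818/21206 = 0.5573.
Debt contribution = 0.5573 × 3.4% × (1 − 37.8%) = 1.1786%.
Required equity contribution = 5.3% − 1.1786% = 4.1214%  ⇒  Re = 9.3097%.
CAPM: 9.3097% = 5.25% + β × 4.43%  ⇒  β = 0.9164.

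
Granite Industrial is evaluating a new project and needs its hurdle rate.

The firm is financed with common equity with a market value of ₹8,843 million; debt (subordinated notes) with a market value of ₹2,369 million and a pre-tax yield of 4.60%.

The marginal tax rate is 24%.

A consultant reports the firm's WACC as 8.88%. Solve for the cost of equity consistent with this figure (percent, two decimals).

Total capital V = 8843 + 2369 = 11212.
Equity weight = 8843/11212 = 0.7887.
Subordinated notes weight = 2369/11212 = 0.2113.
Debt contribution = 0.2113 × 4.6% × (1 − 24%) = 0.7387%.
Required equity contribution = 8.88% − 0.7387% = 8.1413%.
Re = 8.1413% / 0.7887 = 10.3223%.

10.32%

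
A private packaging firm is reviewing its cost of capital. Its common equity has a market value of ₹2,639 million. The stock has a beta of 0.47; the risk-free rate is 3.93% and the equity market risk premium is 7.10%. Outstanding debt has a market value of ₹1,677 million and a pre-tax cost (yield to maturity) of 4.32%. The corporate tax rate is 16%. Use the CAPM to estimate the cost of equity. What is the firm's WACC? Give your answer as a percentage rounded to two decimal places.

5.85%

Cost of equity via CAPM: Re = 3.93% + 0.47 × 7.1% = 7.2670%.
Total capital V = 2639 + 1677 = 4316.
Equity: weight = 2639/4316 = 0.6114; cost = 7.267%.
Debt: weight = 1677/4316 = 0.3886; after-tax cost = 4.32% × (1 − 16%) = 3.6288%.
WACC = 0.6114 × 7.2670% + 0.3886 × 3.6288% = 5.8534%.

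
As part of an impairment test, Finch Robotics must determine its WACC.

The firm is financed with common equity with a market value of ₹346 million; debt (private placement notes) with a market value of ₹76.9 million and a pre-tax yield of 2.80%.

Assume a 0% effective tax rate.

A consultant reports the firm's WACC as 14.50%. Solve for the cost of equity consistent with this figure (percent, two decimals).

17.10%

Total capital V = 346 + 76.9 = 422.9.
Equity weight = 346/422.9 = 0.8182.
Private placement notes weight = 76.9/422.9 = 0.1818.
Debt contribution = 0.1818 × 2.8% × (1 − 0%) = 0.5092%.
Required equity contribution = 14.5% − 0.5092% = 13.9908%.
Re = 13.9908% / 0.8182 = 17.1004%.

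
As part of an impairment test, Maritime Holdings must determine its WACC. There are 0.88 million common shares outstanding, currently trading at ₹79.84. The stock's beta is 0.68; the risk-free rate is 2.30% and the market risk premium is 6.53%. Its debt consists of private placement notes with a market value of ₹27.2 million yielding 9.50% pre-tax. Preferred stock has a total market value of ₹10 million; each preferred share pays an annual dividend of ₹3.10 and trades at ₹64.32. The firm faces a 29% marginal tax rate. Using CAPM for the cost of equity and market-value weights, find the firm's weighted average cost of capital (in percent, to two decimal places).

Cost of equity via CAPM: Re = 2.3% + 0.68 × 6.53% = 6.7404%.
Cost of preferred: Rp = 3.1 / 64.32 = 4.8197%.
Market value of equity E = 79.84 × 0.88m = 70.2592m.
Total capital V = 70.2592 + 10 + 27.2 = 107.4592.
Equity: weight = 70.2592/107.4592 = 0.6538; cost = 6.7404%.
Preferred: weight = 10/107.4592 = 0.0931; cost = 4.8197%.
Private placement notes: weight = 27.2/107.4592 = 0.2531; after-tax cost = 9.5% × (1 − 29%) = 6.7450%.
WACC = 0.6538 × 6.7404% + 0.0931 × 4.8197% + 0.2531 × 6.7450% = 6.5628%.

6.56%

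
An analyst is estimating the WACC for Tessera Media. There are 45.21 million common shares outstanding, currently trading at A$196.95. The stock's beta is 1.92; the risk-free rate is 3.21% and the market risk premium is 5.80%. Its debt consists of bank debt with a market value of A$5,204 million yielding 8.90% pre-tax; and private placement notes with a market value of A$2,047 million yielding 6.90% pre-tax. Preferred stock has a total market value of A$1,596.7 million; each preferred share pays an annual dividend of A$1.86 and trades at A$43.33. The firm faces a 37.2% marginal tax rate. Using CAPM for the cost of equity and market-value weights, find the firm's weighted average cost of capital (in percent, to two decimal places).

9.72%

Cost of equity via CAPM: Re = 3.21% + 1.92 × 5.8% = 14.3460%.
Cost of preferred: Rp = 1.86 / 43.33 = 4.2926%.
Market value of equity E = 196.95 × 45.21m = 8904.1095m.
Total capital V = 8904.1095 + 1596.7 + 5204 + 2047 = 17751.8095.
Equity: weight = 8904.1095/17751.8095 = 0.5016; cost = 14.346%.
Preferred: weight = 1596.7/17751.8095 = 0.0899; cost = 4.2926%.
Bank debt: weight = 5204/17751.8095 = 0.2932; after-tax cost = 8.9% × (1 − 37.2%) = 5.5892%.
Private placement notes: weight = 2047/17751.8095 = 0.1153; after-tax cost = 6.9% × (1 − 37.2%) = 4.3332%.
WACC = 0.5016 × 14.3460% + 0.0899 × 4.2926% + 0.2932 × 5.5892% + 0.1153 × 4.3332% = 9.7201%.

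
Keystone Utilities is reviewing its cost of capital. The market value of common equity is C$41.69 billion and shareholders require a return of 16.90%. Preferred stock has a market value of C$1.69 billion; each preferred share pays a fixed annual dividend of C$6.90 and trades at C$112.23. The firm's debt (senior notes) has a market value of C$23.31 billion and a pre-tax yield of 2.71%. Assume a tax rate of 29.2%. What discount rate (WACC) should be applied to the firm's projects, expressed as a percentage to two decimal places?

Cost of preferred: Rp = 6.9 / 112.23 = 6.1481%.
Total capital V = 41.69 + 1.69 + 23.31 = 66.69.
Equity: weight = 41.69/66.69 = 0.6251; cost = 16.9%.
Preferred: weight = 1.69/66.69 = 0.0253; cost = 6.1481%.
Senior notes: weight = 23.31/66.69 = 0.3495; after-tax cost = 2.71% × (1 − 29.2%) = 1.9187%.
WACC = 0.6251 × 16.9000% + 0.0253 × 6.1481% + 0.3495 × 1.9187% = 11.3911%.

11.39%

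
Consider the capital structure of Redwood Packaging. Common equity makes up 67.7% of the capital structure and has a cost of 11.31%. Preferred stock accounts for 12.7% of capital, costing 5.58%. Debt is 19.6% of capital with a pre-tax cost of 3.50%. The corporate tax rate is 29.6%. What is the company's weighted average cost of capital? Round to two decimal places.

After-tax cost of debt = 3.5% × (1 − 29.6%) = 2.4640%.
WACC = 0.677 × 11.3100% + 0.127 × 5.5800% + 0.196 × 2.4640% = 8.8485%.

8.85%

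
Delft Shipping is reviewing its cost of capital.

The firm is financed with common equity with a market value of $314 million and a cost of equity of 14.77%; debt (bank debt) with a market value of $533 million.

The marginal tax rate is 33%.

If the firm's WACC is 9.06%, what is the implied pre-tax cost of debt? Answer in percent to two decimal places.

8.50%

Total capital V = 314 + 533 = 847.
Equity weight = 314/847 = 0.3707.
Bank debt weight = 533/847 = 0.6293.
Equity contribution = 0.3707 × 14.77% = 5.4755%.
Remaining for debt = 9.06% − 5.4755% = 3.5845%.
Rd × (1 − 33%) × 0.6293 = 3.5845%  ⇒  Rd = 8.5017%.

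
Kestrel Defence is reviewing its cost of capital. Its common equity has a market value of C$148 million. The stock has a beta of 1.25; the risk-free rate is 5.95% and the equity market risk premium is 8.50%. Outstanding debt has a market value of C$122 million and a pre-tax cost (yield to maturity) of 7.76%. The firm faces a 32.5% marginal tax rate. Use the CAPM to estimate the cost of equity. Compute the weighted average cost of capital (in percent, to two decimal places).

11.45%

Cost of equity via CAPM: Re = 5.95% + 1.25 × 8.5% = 16.5750%.
Total capital V = 148 + 122 = 270.
Equity: weight = 148/270 = 0.5481; cost = 16.575%.
Debt: weight = 122/270 = 0.4519; after-tax cost = 7.76% × (1 − 32.5%) = 5.2380%.
WACC = 0.5481 × 16.5750% + 0.4519 × 5.2380% = 11.4524%.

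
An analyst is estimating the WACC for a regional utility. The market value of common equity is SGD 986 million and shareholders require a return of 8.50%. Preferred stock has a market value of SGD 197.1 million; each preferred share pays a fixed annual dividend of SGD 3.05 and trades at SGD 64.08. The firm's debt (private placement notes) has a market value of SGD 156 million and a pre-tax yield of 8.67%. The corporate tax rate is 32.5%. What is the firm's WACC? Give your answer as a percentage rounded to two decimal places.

7.64%

Cost of preferred: Rp = 3.05 / 64.08 = 4.7597%.
Total capital V = 986 + 197.1 + 156 = 1339.1.
Equity: weight = 986/1339.1 = 0.7363; cost = 8.5%.
Preferred: weight = 197.1/1339.1 = 0.1472; cost = 4.7597%.
Private placement notes: weight = 156/1339.1 = 0.1165; after-tax cost = 8.67% × (1 − 32.5%) = 5.8523%.
WACC = 0.7363 × 8.5000% + 0.1472 × 4.7597% + 0.1165 × 5.8523% = 7.6410%.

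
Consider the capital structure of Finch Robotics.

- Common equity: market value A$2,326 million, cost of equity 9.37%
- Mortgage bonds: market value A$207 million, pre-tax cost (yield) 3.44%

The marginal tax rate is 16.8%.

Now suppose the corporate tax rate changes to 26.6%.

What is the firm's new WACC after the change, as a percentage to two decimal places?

After the change:
Total capital V = 2326 + 207 = 2533.
Equity: weight = 2326/2533 = 0.9183; cost = 9.37%.
Mortgage bonds: weight = 207/2533 = 0.0817; after-tax cost = 3.44% × (1 − 26.6%) = 2.5250%.
WACC = 0.9183 × 9.3700% + 0.0817 × 2.5250% = 8.8106%.

8.81%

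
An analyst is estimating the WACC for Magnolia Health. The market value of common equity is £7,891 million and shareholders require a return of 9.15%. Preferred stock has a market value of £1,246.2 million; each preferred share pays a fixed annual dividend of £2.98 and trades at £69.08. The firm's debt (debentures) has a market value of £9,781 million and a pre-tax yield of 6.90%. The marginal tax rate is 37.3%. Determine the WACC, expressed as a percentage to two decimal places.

Cost of preferred: Rp = 2.98 / 69.08 = 4.3138%.
Total capital V = 7891 + 1246.2 + 9781 = 18918.2.
Equity: weight = 7891/18918.2 = 0.4171; cost = 9.15%.
Preferred: weight = 1246.2/18918.2 = 0.0659; cost = 4.3138%.
Debentures: weight = 9781/18918.2 = 0.5170; after-tax cost = 6.9% × (1 − 37.3%) = 4.3263%.
WACC = 0.4171 × 9.1500% + 0.0659 × 4.3138% + 0.5170 × 4.3263% = 6.3375%.

6.34%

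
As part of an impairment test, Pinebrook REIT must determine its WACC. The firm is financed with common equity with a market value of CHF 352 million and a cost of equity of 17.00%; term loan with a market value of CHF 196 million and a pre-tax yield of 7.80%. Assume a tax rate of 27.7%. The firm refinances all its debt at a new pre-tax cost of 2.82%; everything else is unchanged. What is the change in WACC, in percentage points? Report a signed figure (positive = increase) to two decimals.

-1.29 pp

Current WACC:
Total capital V = 352 + 196 = 548.
Equity: weight = 352/548 = 0.6423; cost = 17%.
Term loan: weight = 196/548 = 0.3577; after-tax cost = 7.8% × (1 − 27.7%) = 5.6394%.
WACC = 0.6423 × 17.0000% + 0.3577 × 5.6394% = 12.9367%.
After the change:
Total capital V = 352 + 196 = 548.
Equity: weight = 352/548 = 0.6423; cost = 17%.
Term loan: weight = 196/548 = 0.3577; after-tax cost = 2.82% × (1 − 27.7%) = 2.0389%.
WACC = 0.6423 × 17.0000% + 0.3577 × 2.0389% = 11.6489%.
Change in WACC = 11.6489% − 12.9367% = -1.2878 pp.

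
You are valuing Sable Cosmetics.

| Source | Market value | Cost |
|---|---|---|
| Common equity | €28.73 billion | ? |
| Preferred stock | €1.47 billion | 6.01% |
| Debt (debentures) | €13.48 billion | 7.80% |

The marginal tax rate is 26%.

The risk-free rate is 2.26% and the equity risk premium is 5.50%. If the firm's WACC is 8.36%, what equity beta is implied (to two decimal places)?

1.35

Total capital V = 28.73 + 1.47 + 13.48 = 43.68.
Equity weight = 28.73/43.68 = 0.6577.
Preferred weight = 1.47/43.68 = 0.0337.
Debentures weight = 13.48/43.68 = 0.3086.
Debt contribution = 0.3086 × 7.8% × (1 − 26%) = 1.7813%.
Preferred contribution = 0.0337 × 6.01% = 0.2023%.
Required equity contribution = 8.36% − 1.9835% = 6.3765%  ⇒  Re = 9.6945%.
CAPM: 9.6945% = 2.26% + β × 5.5%  ⇒  β = 1.3517.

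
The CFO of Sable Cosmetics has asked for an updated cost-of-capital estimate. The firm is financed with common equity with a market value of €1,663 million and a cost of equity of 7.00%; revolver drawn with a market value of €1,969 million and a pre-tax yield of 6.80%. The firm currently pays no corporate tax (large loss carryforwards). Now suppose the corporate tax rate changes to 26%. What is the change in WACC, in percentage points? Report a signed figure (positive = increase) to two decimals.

Current WACC:
Total capital V = 1663 + 1969 = 3632.
Equity: weight = 1663/3632 = 0.4579; cost = 7%.
Revolver drawn: weight = 1969/3632 = 0.5421; after-tax cost = 6.8% × (1 − 0%) = 6.8000%.
WACC = 0.4579 × 7.0000% + 0.5421 × 6.8000% = 6.8916%.
After the change:
Total capital V = 1663 + 1969 = 3632.
Equity: weight = 1663/3632 = 0.4579; cost = 7%.
Revolver drawn: weight = 1969/3632 = 0.5421; after-tax cost = 6.8% × (1 − 26%) = 5.0320%.
WACC = 0.4579 × 7.0000% + 0.5421 × 5.0320% = 5.9331%.
Change in WACC = 5.9331% − 6.8916% = -0.9585 pp.

-0.96 pp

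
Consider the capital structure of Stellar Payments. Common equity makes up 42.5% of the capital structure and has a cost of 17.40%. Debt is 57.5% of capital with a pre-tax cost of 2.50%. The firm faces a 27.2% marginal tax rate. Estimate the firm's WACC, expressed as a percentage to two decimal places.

After-tax cost of debt = 2.5% × (1 − 27.2%) = 1.8200%.
WACC = 0.425 × 17.4000% + 0.575 × 1.8200% = 8.4415%.

8.44%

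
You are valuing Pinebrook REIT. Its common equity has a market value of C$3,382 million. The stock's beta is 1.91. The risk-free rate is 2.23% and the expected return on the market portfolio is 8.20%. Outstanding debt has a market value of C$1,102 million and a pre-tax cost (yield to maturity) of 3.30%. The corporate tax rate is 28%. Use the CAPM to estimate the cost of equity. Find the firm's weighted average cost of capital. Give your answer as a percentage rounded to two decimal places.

10.87%

Market risk premium = 8.2% − 2.23% = 5.97%.
Cost of equity via CAPM: Re = 2.23% + 1.91 × 5.97% = 13.6327%.
Total capital V = 3382 + 1102 = 4484.
Equity: weight = 3382/4484 = 0.7542; cost = 13.6327%.
Debt: weight = 1102/4484 = 0.2458; after-tax cost = 3.3% × (1 − 28%) = 2.3760%.
WACC = 0.7542 × 13.6327% + 0.2458 × 2.3760% = 10.8662%.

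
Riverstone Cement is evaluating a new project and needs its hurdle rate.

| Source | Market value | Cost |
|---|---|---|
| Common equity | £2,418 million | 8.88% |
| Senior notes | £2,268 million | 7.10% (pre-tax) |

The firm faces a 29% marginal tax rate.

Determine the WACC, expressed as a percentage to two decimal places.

Total capital V = 2418 + 2268 = 4686.
Equity: weight = 2418/4686 = 0.5160; cost = 8.88%.
Senior notes: weight = 2268/4686 = 0.4840; after-tax cost = 7.1% × (1 − 29%) = 5.0410%.
WACC = 0.5160 × 8.8800% + 0.4840 × 5.0410% = 7.0219%.

7.02%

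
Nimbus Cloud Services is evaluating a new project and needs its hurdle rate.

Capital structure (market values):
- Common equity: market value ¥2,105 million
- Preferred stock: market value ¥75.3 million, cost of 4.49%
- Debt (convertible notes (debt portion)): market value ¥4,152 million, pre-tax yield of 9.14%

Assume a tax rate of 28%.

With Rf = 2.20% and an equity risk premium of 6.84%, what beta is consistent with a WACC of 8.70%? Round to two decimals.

Total capital V = 2105 + 75.3 + 4152 = 6332.3.
Equity weight = 2105/6332.3 = 0.3324.
Preferred weight = 75.3/6332.3 = 0.0119.
Convertible notes (debt portion) weight = 4152/6332.3 = 0.6557.
Debt contribution = 0.6557 × 9.14% × (1 − 28%) = 4.3149%.
Preferred contribution = 0.0119 × 4.49% = 0.0534%.
Required equity contribution = 8.7% − 4.3683% = 4.3317%  ⇒  Re = 13.0306%.
CAPM: 13.0306% = 2.2% + β × 6.84%  ⇒  β = 1.5834.

1.58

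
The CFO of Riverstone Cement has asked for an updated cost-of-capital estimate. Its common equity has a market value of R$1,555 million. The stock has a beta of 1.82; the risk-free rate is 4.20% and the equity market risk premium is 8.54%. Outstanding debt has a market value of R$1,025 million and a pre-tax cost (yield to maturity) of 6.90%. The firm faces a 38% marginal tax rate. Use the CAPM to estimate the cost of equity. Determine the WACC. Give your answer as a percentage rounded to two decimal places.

13.60%

Cost of equity via CAPM: Re = 4.2% + 1.82 × 8.54% = 19.7428%.
Total capital V = 1555 + 1025 = 2580.
Equity: weight = 1555/2580 = 0.6027; cost = 19.7428%.
Debt: weight = 1025/2580 = 0.3973; after-tax cost = 6.9% × (1 − 38%) = 4.2780%.
WACC = 0.6027 × 19.7428% + 0.3973 × 4.2780% = 13.5988%.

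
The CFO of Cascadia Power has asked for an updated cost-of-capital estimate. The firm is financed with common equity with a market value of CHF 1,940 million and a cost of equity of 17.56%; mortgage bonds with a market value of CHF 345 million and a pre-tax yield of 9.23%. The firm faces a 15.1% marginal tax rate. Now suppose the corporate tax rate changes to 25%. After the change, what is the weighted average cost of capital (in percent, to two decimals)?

After the change:
Total capital V = 1940 + 345 = 2285.
Equity: weight = 1940/2285 = 0.8490; cost = 17.56%.
Mortgage bonds: weight = 345/2285 = 0.1510; after-tax cost = 9.23% × (1 − 25%) = 6.9225%.
WACC = 0.8490 × 17.5600% + 0.1510 × 6.9225% = 15.9539%.

15.95%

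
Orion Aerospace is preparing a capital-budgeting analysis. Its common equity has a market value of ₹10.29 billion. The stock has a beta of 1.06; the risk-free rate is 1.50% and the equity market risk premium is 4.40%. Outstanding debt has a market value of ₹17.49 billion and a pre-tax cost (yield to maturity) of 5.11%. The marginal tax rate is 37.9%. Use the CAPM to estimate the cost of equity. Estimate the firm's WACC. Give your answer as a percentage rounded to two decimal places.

4.28%

Cost of equity via CAPM: Re = 1.5% + 1.06 × 4.4% = 6.1640%.
Total capital V = 10.29 + 17.49 = 27.78.
Equity: weight = 10.29/27.78 = 0.3704; cost = 6.164%.
Debt: weight = 17.49/27.78 = 0.6296; after-tax cost = 5.11% × (1 − 37.9%) = 3.1733%.
WACC = 0.3704 × 6.1640% + 0.6296 × 3.1733% = 4.2811%.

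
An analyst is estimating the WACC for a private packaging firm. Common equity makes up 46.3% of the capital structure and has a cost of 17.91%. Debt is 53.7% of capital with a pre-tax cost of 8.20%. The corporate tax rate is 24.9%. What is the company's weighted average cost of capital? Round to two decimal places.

After-tax cost of debt = 8.2% × (1 − 24.9%) = 6.1582%.
WACC = 0.463 × 17.9100% + 0.537 × 6.1582% = 11.5993%.

11.60%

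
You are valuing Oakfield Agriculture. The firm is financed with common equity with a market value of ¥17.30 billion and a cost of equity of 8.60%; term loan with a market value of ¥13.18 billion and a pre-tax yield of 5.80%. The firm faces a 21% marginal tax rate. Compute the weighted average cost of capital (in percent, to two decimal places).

6.86%

Total capital V = 17.3 + 13.18 = 30.48.
Equity: weight = 17.3/30.48 = 0.5676; cost = 8.6%.
Term loan: weight = 13.18/30.48 = 0.4324; after-tax cost = 5.8% × (1 − 21%) = 4.5820%.
WACC = 0.5676 × 8.6000% + 0.4324 × 4.5820% = 6.8626%.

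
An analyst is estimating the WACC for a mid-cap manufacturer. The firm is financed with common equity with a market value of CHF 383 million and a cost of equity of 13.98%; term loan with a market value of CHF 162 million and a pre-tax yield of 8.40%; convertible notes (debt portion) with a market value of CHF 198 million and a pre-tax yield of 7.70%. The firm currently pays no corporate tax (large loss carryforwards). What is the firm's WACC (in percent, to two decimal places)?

Total capital V = 383 + 162 + 198 = 743.
Equity: weight = 383/743 = 0.5155; cost = 13.98%.
Term loan: weight = 162/743 = 0.2180; after-tax cost = 8.4% × (1 − 0%) = 8.4000%.
Convertible notes (debt portion): weight = 198/743 = 0.2665; after-tax cost = 7.7% × (1 − 0%) = 7.7000%.
WACC = 0.5155 × 13.9800% + 0.2180 × 8.4000% + 0.2665 × 7.7000% = 11.0898%.

11.09%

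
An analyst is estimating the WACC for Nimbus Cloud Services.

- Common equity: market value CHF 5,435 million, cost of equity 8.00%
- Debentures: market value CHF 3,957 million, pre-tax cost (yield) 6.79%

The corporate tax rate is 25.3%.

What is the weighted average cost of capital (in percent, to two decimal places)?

Total capital V = 5435 + 3957 = 9392.
Equity: weight = 5435/9392 = 0.5787; cost = 8%.
Debentures: weight = 3957/9392 = 0.4213; after-tax cost = 6.79% × (1 − 25.3%) = 5.0721%.
WACC = 0.5787 × 8.0000% + 0.4213 × 5.0721% = 6.7664%.

6.77%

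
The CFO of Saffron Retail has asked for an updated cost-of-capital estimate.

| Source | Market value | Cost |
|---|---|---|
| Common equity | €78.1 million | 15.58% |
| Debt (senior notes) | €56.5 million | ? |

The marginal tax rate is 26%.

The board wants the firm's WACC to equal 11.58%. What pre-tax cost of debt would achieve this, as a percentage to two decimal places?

Total capital V = 78.1 + 56.5 = 134.6.
Equity weight = 78.1/134.6 = 0.5802.
Senior notes weight = 56.5/134.6 = 0.4198.
Equity contribution = 0.5802 × 15.58% = 9.0401%.
Remaining for debt = 11.58% − 9.0401% = 2.5399%.
Rd × (1 − 26%) × 0.4198 = 2.5399%  ⇒  Rd = 8.1768%.

8.18%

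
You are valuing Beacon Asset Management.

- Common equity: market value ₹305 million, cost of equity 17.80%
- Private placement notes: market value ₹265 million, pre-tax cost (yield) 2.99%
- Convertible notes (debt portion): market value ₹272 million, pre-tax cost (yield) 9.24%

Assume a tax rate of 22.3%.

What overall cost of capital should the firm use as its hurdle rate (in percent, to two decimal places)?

Total capital V = 305 + 265 + 272 = 842.
Equity: weight = 305/842 = 0.3622; cost = 17.8%.
Private placement notes: weight = 265/842 = 0.3147; after-tax cost = 2.99% × (1 − 22.3%) = 2.3232%.
Convertible notes (debt portion): weight = 272/842 = 0.3230; after-tax cost = 9.24% × (1 − 22.3%) = 7.1795%.
WACC = 0.3622 × 17.8000% + 0.3147 × 2.3232% + 0.3230 × 7.1795% = 9.4982%.

9.50%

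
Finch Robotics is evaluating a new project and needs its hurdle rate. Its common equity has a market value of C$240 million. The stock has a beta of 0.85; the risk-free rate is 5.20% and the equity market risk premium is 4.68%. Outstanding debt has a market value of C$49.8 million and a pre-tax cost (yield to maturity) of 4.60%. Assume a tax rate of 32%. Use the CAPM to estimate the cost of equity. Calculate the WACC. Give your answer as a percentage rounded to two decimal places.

Cost of equity via CAPM: Re = 5.2% + 0.85 × 4.68% = 9.1780%.
Total capital V = 240 + 49.8 = 289.8.
Equity: weight = 240/289.8 = 0.8282; cost = 9.178%.
Debt: weight = 49.8/289.8 = 0.1718; after-tax cost = 4.6% × (1 − 32%) = 3.1280%.
WACC = 0.8282 × 9.1780% + 0.1718 × 3.1280% = 8.1384%.

8.14%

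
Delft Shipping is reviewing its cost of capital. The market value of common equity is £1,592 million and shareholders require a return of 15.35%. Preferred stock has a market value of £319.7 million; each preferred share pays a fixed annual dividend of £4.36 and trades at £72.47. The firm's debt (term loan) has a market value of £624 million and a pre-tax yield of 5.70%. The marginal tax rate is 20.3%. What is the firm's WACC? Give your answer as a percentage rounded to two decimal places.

11.51%

Cost of preferred: Rp = 4.36 / 72.47 = 6.0163%.
Total capital V = 1592 + 319.7 + 624 = 2535.7.
Equity: weight = 1592/2535.7 = 0.6278; cost = 15.35%.
Preferred: weight = 319.7/2535.7 = 0.1261; cost = 6.0163%.
Term loan: weight = 624/2535.7 = 0.2461; after-tax cost = 5.7% × (1 − 20.3%) = 4.5429%.
WACC = 0.6278 × 15.3500% + 0.1261 × 6.0163% + 0.2461 × 4.5429% = 11.5137%.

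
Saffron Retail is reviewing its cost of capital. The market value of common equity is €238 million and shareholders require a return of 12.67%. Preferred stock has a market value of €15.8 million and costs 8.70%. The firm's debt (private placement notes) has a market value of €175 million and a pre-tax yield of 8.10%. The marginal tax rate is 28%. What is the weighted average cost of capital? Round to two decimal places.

9.73%

Total capital V = 238 + 15.8 + 175 = 428.8.
Equity: weight = 238/428.8 = 0.5550; cost = 12.67%.
Preferred: weight = 15.8/428.8 = 0.0368; cost = 8.7%.
Private placement notes: weight = 175/428.8 = 0.4081; after-tax cost = 8.1% × (1 − 28%) = 5.8320%.
WACC = 0.5550 × 12.6700% + 0.0368 × 8.7000% + 0.4081 × 5.8320% = 9.7330%.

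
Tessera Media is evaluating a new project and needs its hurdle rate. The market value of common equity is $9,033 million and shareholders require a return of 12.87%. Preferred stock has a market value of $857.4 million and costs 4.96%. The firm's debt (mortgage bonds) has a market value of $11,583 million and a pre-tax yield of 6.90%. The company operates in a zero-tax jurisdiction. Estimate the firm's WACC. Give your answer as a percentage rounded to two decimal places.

Total capital V = 9033 + 857.4 + 11583 = 21473.4.
Equity: weight = 9033/21473.4 = 0.4207; cost = 12.87%.
Preferred: weight = 857.4/21473.4 = 0.0399; cost = 4.96%.
Mortgage bonds: weight = 11583/21473.4 = 0.5394; after-tax cost = 6.9% × (1 − 0%) = 6.9000%.
WACC = 0.4207 × 12.8700% + 0.0399 × 4.9600% + 0.5394 × 6.9000% = 9.3339%.

9.33%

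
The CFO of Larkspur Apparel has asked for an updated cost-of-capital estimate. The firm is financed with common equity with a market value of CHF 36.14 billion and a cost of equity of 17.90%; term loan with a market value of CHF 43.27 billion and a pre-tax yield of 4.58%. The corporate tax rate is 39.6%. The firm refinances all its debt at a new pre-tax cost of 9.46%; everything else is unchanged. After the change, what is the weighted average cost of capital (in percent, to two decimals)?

11.26%

After the change:
Total capital V = 36.14 + 43.27 = 79.41.
Equity: weight = 36.14/79.41 = 0.4551; cost = 17.9%.
Term loan: weight = 43.27/79.41 = 0.5449; after-tax cost = 9.46% × (1 − 39.6%) = 5.7138%.
WACC = 0.4551 × 17.9000% + 0.5449 × 5.7138% = 11.2598%.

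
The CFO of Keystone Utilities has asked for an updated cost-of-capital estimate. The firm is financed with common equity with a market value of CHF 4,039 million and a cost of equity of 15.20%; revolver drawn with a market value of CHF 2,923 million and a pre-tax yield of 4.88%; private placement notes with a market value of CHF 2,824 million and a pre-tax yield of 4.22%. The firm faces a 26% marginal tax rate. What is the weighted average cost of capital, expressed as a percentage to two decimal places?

8.25%

Total capital V = 4039 + 2923 + 2824 = 9786.
Equity: weight = 4039/9786 = 0.4127; cost = 15.2%.
Revolver drawn: weight = 2923/9786 = 0.2987; after-tax cost = 4.88% × (1 − 26%) = 3.6112%.
Private placement notes: weight = 2824/9786 = 0.2886; after-tax cost = 4.22% × (1 − 26%) = 3.1228%.
WACC = 0.4127 × 15.2000% + 0.2987 × 3.6112% + 0.2886 × 3.1228% = 8.2533%.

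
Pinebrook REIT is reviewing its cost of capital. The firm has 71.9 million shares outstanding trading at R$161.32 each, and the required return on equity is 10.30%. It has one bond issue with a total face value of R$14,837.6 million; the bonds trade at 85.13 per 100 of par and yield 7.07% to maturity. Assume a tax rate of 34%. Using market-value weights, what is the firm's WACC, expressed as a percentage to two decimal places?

Market value of equity E = 161.32 × 71.9m = 11598.908m. Market value of debt D = 14837.6m × 85.13/100 = 12631.24888m.
Total capital V = 11598.908 + 12631.24888 = 24230.15688.
Equity: weight = 11598.908/24230.15688 = 0.4787; cost = 10.3%.
Bonds outstanding: weight = 12631.24888/24230.15688 = 0.5213; after-tax cost = 7.07% × (1 − 34%) = 4.6662%.
WACC = 0.4787 × 10.3000% + 0.5213 × 4.6662% = 7.3631%.

7.36%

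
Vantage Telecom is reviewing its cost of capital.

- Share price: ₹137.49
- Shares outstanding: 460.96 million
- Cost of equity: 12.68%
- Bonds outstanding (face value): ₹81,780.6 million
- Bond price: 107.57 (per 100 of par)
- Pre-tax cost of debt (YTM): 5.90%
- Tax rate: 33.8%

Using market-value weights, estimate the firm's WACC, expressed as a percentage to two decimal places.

Market value of equity E = 137.49 × 460.96m = 63377.3904m. Market value of debt D = 81780.6m × 107.57/100 = 87971.39142m.
Total capital V = 63377.3904 + 87971.39142 = 151348.78182.
Equity: weight = 63377.3904/151348.78182 = 0.4188; cost = 12.68%.
Bonds outstanding: weight = 87971.39142/151348.78182 = 0.5812; after-tax cost = 5.9% × (1 − 33.8%) = 3.9058%.
WACC = 0.4188 × 12.6800% + 0.5812 × 3.9058% = 7.5800%.

7.58%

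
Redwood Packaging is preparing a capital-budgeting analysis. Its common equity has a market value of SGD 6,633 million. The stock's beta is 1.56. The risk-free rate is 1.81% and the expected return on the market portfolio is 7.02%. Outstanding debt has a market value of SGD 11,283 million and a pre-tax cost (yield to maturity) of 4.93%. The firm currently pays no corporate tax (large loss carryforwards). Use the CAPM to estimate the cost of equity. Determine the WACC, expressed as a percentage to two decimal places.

Market risk premium = 7.02% − 1.81% = 5.21%.
Cost of equity via CAPM: Re = 1.81% + 1.56 × 5.21% = 9.9376%.
Total capital V = 6633 + 11283 = 17916.
Equity: weight = 6633/17916 = 0.3702; cost = 9.9376%.
Debt: weight = 11283/17916 = 0.6298; after-tax cost = 4.93% × (1 − 0%) = 4.9300%.
WACC = 0.3702 × 9.9376% + 0.6298 × 4.9300% = 6.7840%.

6.78%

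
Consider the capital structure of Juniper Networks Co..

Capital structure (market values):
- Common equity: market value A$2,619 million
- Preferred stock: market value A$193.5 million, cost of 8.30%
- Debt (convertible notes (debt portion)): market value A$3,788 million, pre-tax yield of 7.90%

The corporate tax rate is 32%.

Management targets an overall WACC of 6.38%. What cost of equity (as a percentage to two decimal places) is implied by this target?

7.70%

Total capital V = 2619 + 193.5 + 3788 = 6600.5.
Equity weight = 2619/6600.5 = 0.3968.
Preferred weight = 193.5/6600.5 = 0.0293.
Convertible notes (debt portion) weight = 3788/6600.5 = 0.5739.
Debt contribution = 0.5739 × 7.9% × (1 − 32%) = 3.0830%.
Preferred contribution = 0.0293 × 8.3% = 0.2433%.
Required equity contribution = 6.38% − 3.3263% = 3.0537%.
Re = 3.0537% / 0.3968 = 7.6961%.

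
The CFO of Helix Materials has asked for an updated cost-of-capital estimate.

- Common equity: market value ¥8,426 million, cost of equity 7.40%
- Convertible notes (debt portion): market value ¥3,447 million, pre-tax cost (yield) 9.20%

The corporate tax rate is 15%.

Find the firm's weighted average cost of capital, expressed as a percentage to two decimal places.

7.52%

Total capital V = 8426 + 3447 = 11873.
Equity: weight = 8426/11873 = 0.7097; cost = 7.4%.
Convertible notes (debt portion): weight = 3447/11873 = 0.2903; after-tax cost = 9.2% × (1 − 15%) = 7.8200%.
WACC = 0.7097 × 7.4000% + 0.2903 × 7.8200% = 7.5219%.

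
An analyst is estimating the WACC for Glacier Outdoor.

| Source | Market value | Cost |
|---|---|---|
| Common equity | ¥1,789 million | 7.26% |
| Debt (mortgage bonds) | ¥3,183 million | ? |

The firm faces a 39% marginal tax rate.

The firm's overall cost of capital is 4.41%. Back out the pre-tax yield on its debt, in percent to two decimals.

4.60%

Total capital V = 1789 + 3183 = 4972.
Equity weight = 1789/4972 = 0.3598.
Mortgage bonds weight = 3183/4972 = 0.6402.
Equity contribution = 0.3598 × 7.26% = 2.6123%.
Remaining for debt = 4.41% − 2.6123% = 1.7977%.
Rd × (1 − 39%) × 0.6402 = 1.7977%  ⇒  Rd = 4.6035%.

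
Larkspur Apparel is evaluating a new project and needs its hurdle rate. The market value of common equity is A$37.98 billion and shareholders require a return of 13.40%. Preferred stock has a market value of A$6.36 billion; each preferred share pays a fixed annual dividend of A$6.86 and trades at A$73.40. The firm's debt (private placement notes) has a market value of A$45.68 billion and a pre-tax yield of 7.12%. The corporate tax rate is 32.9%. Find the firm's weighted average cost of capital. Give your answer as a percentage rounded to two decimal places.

8.74%

Cost of preferred: Rp = 6.86 / 73.4 = 9.3460%.
Total capital V = 37.98 + 6.36 + 45.68 = 90.02.
Equity: weight = 37.98/90.02 = 0.4219; cost = 13.4%.
Preferred: weight = 6.36/90.02 = 0.0707; cost = 9.346%.
Private placement notes: weight = 45.68/90.02 = 0.5074; after-tax cost = 7.12% × (1 − 32.9%) = 4.7775%.
WACC = 0.4219 × 13.4000% + 0.0707 × 9.3460% + 0.5074 × 4.7775% = 8.7382%.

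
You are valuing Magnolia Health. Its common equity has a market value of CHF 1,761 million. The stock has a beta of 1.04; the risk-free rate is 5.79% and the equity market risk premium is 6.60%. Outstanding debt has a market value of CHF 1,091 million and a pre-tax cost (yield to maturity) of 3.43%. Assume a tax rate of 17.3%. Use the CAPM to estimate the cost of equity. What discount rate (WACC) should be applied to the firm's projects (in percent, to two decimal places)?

Cost of equity via CAPM: Re = 5.79% + 1.04 × 6.6% = 12.6540%.
Total capital V = 1761 + 1091 = 2852.
Equity: weight = 1761/2852 = 0.6175; cost = 12.654%.
Debt: weight = 1091/2852 = 0.3825; after-tax cost = 3.43% × (1 − 17.3%) = 2.8366%.
WACC = 0.6175 × 12.6540% + 0.3825 × 2.8366% = 8.8985%.

8.90%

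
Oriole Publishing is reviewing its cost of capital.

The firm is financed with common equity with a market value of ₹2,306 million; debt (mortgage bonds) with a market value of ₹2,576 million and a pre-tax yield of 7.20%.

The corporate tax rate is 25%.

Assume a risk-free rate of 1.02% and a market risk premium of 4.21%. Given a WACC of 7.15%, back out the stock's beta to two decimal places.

Total capital V = 2306 + 2576 = 4882.
Equity weight = 2306/4882 = 0.4723.
Mortgage bonds weight = 2576/4882 = 0.5277.
Debt contribution = 0.5277 × 7.2% × (1 − 25%) = 2.8493%.
Required equity contribution = 7.15% − 2.8493% = 4.3007%  ⇒  Re = 9.1049%.
CAPM: 9.1049% = 1.02% + β × 4.21%  ⇒  β = 1.9204.

1.92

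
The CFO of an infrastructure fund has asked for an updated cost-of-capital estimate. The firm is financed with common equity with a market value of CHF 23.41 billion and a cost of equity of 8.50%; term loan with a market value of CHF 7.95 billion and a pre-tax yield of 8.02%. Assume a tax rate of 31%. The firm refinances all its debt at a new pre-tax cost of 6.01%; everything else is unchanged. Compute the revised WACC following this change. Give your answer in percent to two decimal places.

7.40%

After the change:
Total capital V = 23.41 + 7.95 = 31.36.
Equity: weight = 23.41/31.36 = 0.7465; cost = 8.5%.
Term loan: weight = 7.95/31.36 = 0.2535; after-tax cost = 6.01% × (1 − 31%) = 4.1469%.
WACC = 0.7465 × 8.5000% + 0.2535 × 4.1469% = 7.3965%.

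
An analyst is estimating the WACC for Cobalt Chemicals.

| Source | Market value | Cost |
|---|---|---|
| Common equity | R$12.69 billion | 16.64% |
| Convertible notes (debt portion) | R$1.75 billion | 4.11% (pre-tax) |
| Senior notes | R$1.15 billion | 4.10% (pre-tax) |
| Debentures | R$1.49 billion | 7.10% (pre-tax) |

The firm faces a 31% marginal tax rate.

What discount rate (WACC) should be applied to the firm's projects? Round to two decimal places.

Total capital V = 12.69 + 1.75 + 1.15 + 1.49 = 17.08.
Equity: weight = 12.69/17.08 = 0.7430; cost = 16.64%.
Convertible notes (debt portion): weight = 1.75/17.08 = 0.1025; after-tax cost = 4.11% × (1 − 31%) = 2.8359%.
Senior notes: weight = 1.15/17.08 = 0.0673; after-tax cost = 4.1% × (1 − 31%) = 2.8290%.
Debentures: weight = 1.49/17.08 = 0.0872; after-tax cost = 7.1% × (1 − 31%) = 4.8990%.
WACC = 0.7430 × 16.6400% + 0.1025 × 2.8359% + 0.0673 × 2.8290% + 0.0872 × 4.8990% = 13.2715%.

13.27%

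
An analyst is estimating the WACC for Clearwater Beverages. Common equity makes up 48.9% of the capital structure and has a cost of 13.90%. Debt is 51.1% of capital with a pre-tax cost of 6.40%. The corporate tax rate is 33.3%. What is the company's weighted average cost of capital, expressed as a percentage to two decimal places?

8.98%

After-tax cost of debt = 6.4% × (1 − 33.3%) = 4.2688%.
WACC = 0.489 × 13.9000% + 0.511 × 4.2688% = 8.9785%.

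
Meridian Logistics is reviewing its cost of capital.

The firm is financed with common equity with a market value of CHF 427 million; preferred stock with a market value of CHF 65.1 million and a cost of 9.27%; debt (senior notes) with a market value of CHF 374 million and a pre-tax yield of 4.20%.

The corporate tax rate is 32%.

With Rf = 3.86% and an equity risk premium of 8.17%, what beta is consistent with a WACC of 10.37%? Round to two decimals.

1.62

Total capital V = 427 + 65.1 + 374 = 866.1.
Equity weight = 427/866.1 = 0.4930.
Preferred weight = 65.1/866.1 = 0.0752.
Senior notes weight = 374/866.1 = 0.4318.
Debt contribution = 0.4318 × 4.2% × (1 − 32%) = 1.2333%.
Preferred contribution = 0.0752 × 9.27% = 0.6968%.
Required equity contribution = 10.37% − 1.9301% = 8.4399%  ⇒  Re = 17.1191%.
CAPM: 17.1191% = 3.86% + β × 8.17%  ⇒  β = 1.6229.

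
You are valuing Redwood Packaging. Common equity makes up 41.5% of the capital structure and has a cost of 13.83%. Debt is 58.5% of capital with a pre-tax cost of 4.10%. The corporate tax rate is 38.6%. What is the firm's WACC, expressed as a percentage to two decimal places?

After-tax cost of debt = 4.1% × (1 − 38.6%) = 2.5174%.
WACC = 0.415 × 13.8300% + 0.585 × 2.5174% = 7.2121%.

7.21%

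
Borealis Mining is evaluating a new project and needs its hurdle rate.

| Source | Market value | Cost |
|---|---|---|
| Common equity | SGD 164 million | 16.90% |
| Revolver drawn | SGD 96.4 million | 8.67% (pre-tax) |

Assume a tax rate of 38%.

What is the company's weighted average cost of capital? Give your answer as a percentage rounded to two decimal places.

12.63%

Total capital V = 164 + 96.4 = 260.4.
Equity: weight = 164/260.4 = 0.6298; cost = 16.9%.
Revolver drawn: weight = 96.4/260.4 = 0.3702; after-tax cost = 8.67% × (1 − 38%) = 5.3754%.
WACC = 0.6298 × 16.9000% + 0.3702 × 5.3754% = 12.6336%.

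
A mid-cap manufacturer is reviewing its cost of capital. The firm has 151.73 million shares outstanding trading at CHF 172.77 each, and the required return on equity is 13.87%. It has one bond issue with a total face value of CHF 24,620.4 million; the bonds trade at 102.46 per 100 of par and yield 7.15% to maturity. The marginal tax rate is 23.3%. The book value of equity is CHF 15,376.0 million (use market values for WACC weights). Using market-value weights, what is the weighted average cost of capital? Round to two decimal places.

Market value of equity E = 172.77 × 151.73m = 26214.3921m. Market value of debt D = 24620.4m × 102.46/100 = 25226.06184m.
Total capital V = 26214.3921 + 25226.06184 = 51440.45394.
Equity: weight = 26214.3921/51440.45394 = 0.5096; cost = 13.87%.
Bonds outstanding: weight = 25226.06184/51440.45394 = 0.4904; after-tax cost = 7.15% × (1 − 23.3%) = 5.4841%.
WACC = 0.5096 × 13.8700% + 0.4904 × 5.4841% = 9.7576%.

9.76%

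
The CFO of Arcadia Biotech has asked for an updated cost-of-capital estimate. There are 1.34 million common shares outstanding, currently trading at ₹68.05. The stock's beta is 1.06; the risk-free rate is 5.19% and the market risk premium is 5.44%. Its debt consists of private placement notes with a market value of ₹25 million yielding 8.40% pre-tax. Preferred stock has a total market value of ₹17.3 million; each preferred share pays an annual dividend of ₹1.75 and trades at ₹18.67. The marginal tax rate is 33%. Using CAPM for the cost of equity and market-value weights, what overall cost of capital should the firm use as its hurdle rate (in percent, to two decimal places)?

Cost of equity via CAPM: Re = 5.19% + 1.06 × 5.44% = 10.9564%.
Cost of preferred: Rp = 1.75 / 18.67 = 9.3733%.
Market value of equity E = 68.05 × 1.34m = 91.187m.
Total capital V = 91.187 + 17.3 + 25 = 133.487.
Equity: weight = 91.187/133.487 = 0.6831; cost = 10.9564%.
Preferred: weight = 17.3/133.487 = 0.1296; cost = 9.3733%.
Private placement notes: weight = 25/133.487 = 0.1873; after-tax cost = 8.4% × (1 − 33%) = 5.6280%.
WACC = 0.6831 × 10.9564% + 0.1296 × 9.3733% + 0.1873 × 5.6280% = 9.7533%.

9.75%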